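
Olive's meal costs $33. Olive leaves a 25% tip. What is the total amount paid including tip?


Calculate the tip:
25% of $33 = $8.25
Add tip to meal cost:
$33 + $8.25 = $41.25

$41.25


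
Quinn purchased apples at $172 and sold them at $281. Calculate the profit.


Selling price = $281
Cost price = $172
Profit = selling price - cost price:
Profit = $281 - $172 = $109

$109


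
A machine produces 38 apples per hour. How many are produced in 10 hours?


Production rate: 38 apples per hour
Time: 10 hours
Total: 38 x 10 = 380 apples

380 apples


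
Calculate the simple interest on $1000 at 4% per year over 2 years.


Use the formula I = P x R x T / 100
P x R x T = 1000 x 4 x 2 = 8000
I = 8000 / 100 = $80

$80


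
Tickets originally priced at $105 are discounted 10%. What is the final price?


Calculate the discount amount:
10% of $105 = $10.50
Subtract from original:
$105 - $10.50 = $94.50

$94.50


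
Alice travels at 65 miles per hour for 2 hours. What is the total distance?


Use the formula: distance = speed x time
Speed = 65 mph, Time = 2 hours
65 x 2 = 130 miles

130 miles


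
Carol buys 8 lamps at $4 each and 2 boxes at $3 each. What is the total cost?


Cost of lamps:
8 x $4 = $32
Cost of boxes:
2 x $3 = $6
Add both:
$32 + $6 = $38

$38


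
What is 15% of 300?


Convert percentage to decimal:
15% = 0.15
Multiply:
300 x 0.15 = 45

45


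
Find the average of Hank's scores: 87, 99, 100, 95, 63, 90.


Add the scores:
87 + 99 + 100 + 95 + 63 + 90 = 534
Divide by the number of tests:
534 / 6 = 89

89


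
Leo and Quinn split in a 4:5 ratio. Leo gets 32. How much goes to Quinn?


Find the multiplier:
32 / 4 = 8
Apply to Quinn's share:
5 x 8 = 40

40


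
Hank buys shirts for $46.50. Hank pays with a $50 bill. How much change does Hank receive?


Start with the amount paid:
$50
Subtract the price:
$50 - $46.50 = $3.50

$3.50


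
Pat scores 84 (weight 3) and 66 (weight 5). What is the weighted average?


Weighted sum:
3 x 84 + 5 x 66 = 582
Total weight:
3 + 5 = 8
Weighted average:
582 / 8 = 72.75

72.75


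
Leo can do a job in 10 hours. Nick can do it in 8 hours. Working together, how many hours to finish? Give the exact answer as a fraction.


Leo's rate: 1/10 of the job per hour
Nick's rate: 1/8 of the job per hour
Combined rate: 1/10 + 1/8 = 9/40 per hour
Time = 1 / (9/40) = 40/9 hours (≈ 4.44 hours)

40/9 hours


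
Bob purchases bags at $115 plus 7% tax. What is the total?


Calculate the tax:
7% of $115 = $8.05
Add tax to price:
$115 + $8.05 = $123.05

$123.05


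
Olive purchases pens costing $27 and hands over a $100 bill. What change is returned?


Start with the amount paid:
$100
Subtract the price:
$100 - $27 = $73

$73


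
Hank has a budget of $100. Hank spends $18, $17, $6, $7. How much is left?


Add up expenses:
$18 + $17 + $6 + $7 = $48
Subtract from budget:
$100 - $48 = $52

$52


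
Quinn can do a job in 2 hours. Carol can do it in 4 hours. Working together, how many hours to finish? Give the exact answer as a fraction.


Quinn's rate: 1/2 of the job per hour
Carol's rate: 1/4 of the job per hour
Combined rate: 1/2 + 1/4 = 3/4 per hour
Time = 1 / (3/4) = 4/3 hours (≈ 1.33 hours)

4/3 hours


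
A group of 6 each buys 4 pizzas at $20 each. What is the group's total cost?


Cost per person:
4 x $20 = $80
Group total:
6 x $80 = $480

$480


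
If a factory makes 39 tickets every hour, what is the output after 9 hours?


Production rate: 39 tickets per hour
Time: 9 hours
Total: 39 x 9 = 351 tickets

351 tickets


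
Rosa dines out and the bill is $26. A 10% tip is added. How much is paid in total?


Calculate the tip:
10% of $26 = $2.60
Add tip to meal cost:
$26 + $2.60 = $28.60

$28.60


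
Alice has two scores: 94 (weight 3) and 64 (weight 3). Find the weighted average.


Weighted sum:
3 x 94 + 3 x 64 = 474
Total weight:
3 + 3 = 6
Weighted average:
474 / 6 = 79

79


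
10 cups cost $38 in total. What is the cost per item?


Total cost: $38
Number of items: 10
Unit price: $38 / 10 = $3.80

$3.80


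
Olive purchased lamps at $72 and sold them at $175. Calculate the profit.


Selling price = $175
Cost price = $72
Profit = selling price - cost price:
Profit = $175 - $72 = $103

$103


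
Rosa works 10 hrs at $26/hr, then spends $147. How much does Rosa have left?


Calculate earnings:
10 x $26 = $260
Subtract spending:
$260 - $147 = $113

$113


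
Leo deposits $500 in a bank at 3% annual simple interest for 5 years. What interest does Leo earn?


Use the formula I = P x R x T / 100
P x R x T = 500 x 3 x 5 = 7500
I = 7500 / 100 = $75

$75


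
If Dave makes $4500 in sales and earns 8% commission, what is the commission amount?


Convert rate to decimal:
8% = 0.08
Multiply by sales:
$4500 x 0.08 = $360

$360


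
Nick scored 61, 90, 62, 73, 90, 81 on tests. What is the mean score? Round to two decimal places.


Add the scores:
61 + 90 + 62 + 73 + 90 + 81 = 457
Divide by the number of tests:
457 / 6 = 76.1666... ≈ 76.17

76.17


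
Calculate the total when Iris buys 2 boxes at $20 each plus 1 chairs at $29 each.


Cost of boxes:
2 x $20 = $40
Cost of chairs:
1 x $29 = $29
Add both:
$40 + $29 = $69

$69


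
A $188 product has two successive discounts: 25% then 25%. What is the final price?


First discount:
25% of $188 = $47
Price after first discount:
$188 - $47 = $141
Second discount:
25% of $141 = $35.25
Final price:
$141 - $35.25 = $105.75

$105.75


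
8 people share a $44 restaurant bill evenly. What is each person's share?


Total bill: $44
Number of people: 8
Each pays: $44 / 8 = $5.50

$5.50


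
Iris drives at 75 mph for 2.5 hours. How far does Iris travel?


Use the formula: distance = speed x time
Speed = 75 mph, Time = 2.5 hours
75 x 2.5 = 187.5 miles

187.5 miles


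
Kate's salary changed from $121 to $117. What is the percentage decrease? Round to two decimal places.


Find the absolute change:
|117 - 121| = 4
Divide by original and multiply by 100:
4 / 121 x 100 = 3.3057...% ≈ 3.31%

3.31%


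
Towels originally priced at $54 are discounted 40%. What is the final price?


Calculate the discount amount:
40% of $54 = $21.60
Subtract from original:
$54 - $21.60 = $32.40

$32.40


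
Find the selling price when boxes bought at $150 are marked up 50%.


Calculate the markup amount:
50% of $150 = $75
Add to cost:
$150 + $75 = $225

$225


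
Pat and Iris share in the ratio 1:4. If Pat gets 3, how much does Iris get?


Find the multiplier:
3 / 1 = 3
Apply to Iris's share:
4 x 3 = 12

12


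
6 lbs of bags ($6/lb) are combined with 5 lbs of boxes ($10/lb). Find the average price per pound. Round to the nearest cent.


Cost of bags:
6 x $6 = $36
Cost of boxes:
5 x $10 = $50
Total cost: $36 + $50 = $86
Total weight: 11 lbs
Average: $86 / 11 = $7.8181... ≈ $7.82/lb

$7.82/lb


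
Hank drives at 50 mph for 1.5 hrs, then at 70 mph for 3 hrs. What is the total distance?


Leg 1 distance:
50 x 1.5 = 75 miles
Leg 2 distance:
70 x 3 = 210 miles
Total distance:
75 + 210 = 285 miles

285 miles


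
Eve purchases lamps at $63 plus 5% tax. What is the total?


Calculate the tax:
5% of $63 = $3.15
Add tax to price:
$63 + $3.15 = $66.15

$66.15


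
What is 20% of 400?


Convert percentage to decimal:
20% = 0.2
Multiply:
400 x 0.2 = 80

80


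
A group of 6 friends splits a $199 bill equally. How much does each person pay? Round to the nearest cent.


Total bill: $199
Number of people: 6
Each pays: $199 / 6 = $33.1666... ≈ $33.17

$33.17


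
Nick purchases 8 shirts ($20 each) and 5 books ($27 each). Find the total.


Cost of shirts:
8 x $20 = $160
Cost of books:
5 x $27 = $135
Add both:
$160 + $135 = $295

$295


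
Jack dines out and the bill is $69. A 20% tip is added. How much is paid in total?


Calculate the tip:
20% of $69 = $13.80
Add tip to meal cost:
$69 + $13.80 = $82.80

$82.80


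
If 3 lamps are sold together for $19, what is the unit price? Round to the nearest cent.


Total cost: $19
Number of items: 3
Unit price: $19 / 3 = $6.3333... ≈ $6.33

$6.33


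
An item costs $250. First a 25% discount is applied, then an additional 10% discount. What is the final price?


First discount:
25% of $250 = $62.50
Price after first discount:
$250 - $62.50 = $187.50
Second discount:
10% of $187.50 = $18.75
Final price:
$187.50 - $18.75 = $168.75

$168.75


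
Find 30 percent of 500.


Convert percentage to decimal:
30% = 0.3
Multiply:
500 x 0.3 = 150

150


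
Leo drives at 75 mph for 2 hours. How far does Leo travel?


Use the formula: distance = speed x time
Speed = 75 mph, Time = 2 hours
75 x 2 = 150 miles

150 miles


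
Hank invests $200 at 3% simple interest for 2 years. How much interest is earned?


Use the formula I = P x R x T / 100
P x R x T = 200 x 3 x 2 = 1200
I = 1200 / 100 = $12

$12


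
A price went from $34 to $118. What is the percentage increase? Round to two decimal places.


Find the absolute change:
|118 - 34| = 84
Divide by original and multiply by 100:
84 / 34 x 100 = 247.0588...% ≈ 247.06%

247.06%


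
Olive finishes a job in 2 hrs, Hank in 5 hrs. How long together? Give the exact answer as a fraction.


Olive's rate: 1/2 of the job per hour
Hank's rate: 1/5 of the job per hour
Combined rate: 1/2 + 1/5 = 7/10 per hour
Time = 1 / (7/10) = 10/7 hours (≈ 1.43 hours)

10/7 hours


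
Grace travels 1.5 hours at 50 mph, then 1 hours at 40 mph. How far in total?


Leg 1 distance:
50 x 1.5 = 75 miles
Leg 2 distance:
40 x 1 = 40 miles
Total distance:
75 + 40 = 115 miles

115 miles


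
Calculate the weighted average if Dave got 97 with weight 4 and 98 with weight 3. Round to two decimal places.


Weighted sum:
4 x 97 + 3 x 98 = 682
Total weight:
4 + 3 = 7
Weighted average:
682 / 7 = 97.4285... ≈ 97.43

97.43


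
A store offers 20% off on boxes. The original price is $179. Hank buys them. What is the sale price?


Calculate the discount amount:
20% of $179 = $35.80
Subtract from original:
$179 - $35.80 = $143.20

$143.20


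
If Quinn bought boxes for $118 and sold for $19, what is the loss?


Selling price = $19
Cost price = $118
Loss = cost price - selling price:
Loss = $118 - $19 = $99

$99


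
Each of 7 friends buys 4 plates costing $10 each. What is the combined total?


Cost per person:
4 x $10 = $40
Group total:
7 x $40 = $280

$280


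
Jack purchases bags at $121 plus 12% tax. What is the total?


Calculate the tax:
12% of $121 = $14.52
Add tax to price:
$121 + $14.52 = $135.52

$135.52


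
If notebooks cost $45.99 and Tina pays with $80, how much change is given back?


Start with the amount paid:
$80
Subtract the price:
$80 - $45.99 = $34.01

$34.01


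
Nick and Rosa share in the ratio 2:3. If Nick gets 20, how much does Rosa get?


Find the multiplier:
20 / 2 = 10
Apply to Rosa's share:
3 x 10 = 30

30


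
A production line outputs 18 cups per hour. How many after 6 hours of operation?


Production rate: 18 cups per hour
Time: 6 hours
Total: 18 x 6 = 108 cups

108 cups


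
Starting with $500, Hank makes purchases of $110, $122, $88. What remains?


Add up expenses:
$110 + $122 + $88 = $320
Subtract from budget:
$500 - $320 = $180

$180


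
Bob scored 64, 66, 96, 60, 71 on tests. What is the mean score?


Add the scores:
64 + 66 + 96 + 60 + 71 = 357
Divide by the number of tests:
357 / 5 = 71.4

71.4


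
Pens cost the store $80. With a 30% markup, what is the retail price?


Calculate the markup amount:
30% of $80 = $24
Add to cost:
$80 + $24 = $104

$104


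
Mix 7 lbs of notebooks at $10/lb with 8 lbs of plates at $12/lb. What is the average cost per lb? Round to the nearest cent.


Cost of notebooks:
7 x $10 = $70
Cost of plates:
8 x $12 = $96
Total cost: $70 + $96 = $166
Total weight: 15 lbs
Average: $166 / 15 = $11.0666... ≈ $11.07/lb

$11.07/lb


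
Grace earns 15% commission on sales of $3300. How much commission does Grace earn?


Convert rate to decimal:
15% = 0.15
Multiply by sales:
$3300 x 0.15 = $495

$495


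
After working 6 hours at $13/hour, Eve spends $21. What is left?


Calculate earnings:
6 x $13 = $78
Subtract spending:
$78 - $21 = $57

$57


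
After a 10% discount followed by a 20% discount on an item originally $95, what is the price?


First discount:
10% of $95 = $9.50
Price after first discount:
$95 - $9.50 = $85.50
Second discount:
20% of $85.50 = $17.10
Final price:
$85.50 - $17.10 = $68.40

$68.40


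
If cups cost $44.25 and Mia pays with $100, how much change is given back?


Start with the amount paid:
$100
Subtract the price:
$100 - $44.25 = $55.75

$55.75


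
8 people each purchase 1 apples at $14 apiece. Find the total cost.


Cost per person:
1 x $14 = $14
Group total:
8 x $14 = $112

$112


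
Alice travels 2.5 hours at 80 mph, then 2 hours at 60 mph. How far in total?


Leg 1 distance:
80 x 2.5 = 200 miles
Leg 2 distance:
60 x 2 = 120 miles
Total distance:
200 + 120 = 320 miles

320 miles


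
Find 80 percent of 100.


Convert percentage to decimal:
80% = 0.8
Multiply:
100 x 0.8 = 80

80


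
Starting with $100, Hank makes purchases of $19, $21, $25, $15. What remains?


Add up expenses:
$19 + $21 + $25 + $15 = $80
Subtract from budget:
$100 - $80 = $20

$20


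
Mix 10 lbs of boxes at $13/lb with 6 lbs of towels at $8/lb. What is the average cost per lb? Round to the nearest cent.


Cost of boxes:
10 x $13 = $130
Cost of towels:
6 x $8 = $48
Total cost: $130 + $48 = $178
Total weight: 16 lbs
Average: $178 / 16 = $11.125 ≈ $11.13/lb

$11.13/lb


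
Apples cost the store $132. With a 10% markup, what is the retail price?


Calculate the markup amount:
10% of $132 = $13.20
Add to cost:
$132 + $13.20 = $145.20

$145.20


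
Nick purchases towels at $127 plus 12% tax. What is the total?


Calculate the tax:
12% of $127 = $15.24
Add tax to price:
$127 + $15.24 = $142.24

$142.24


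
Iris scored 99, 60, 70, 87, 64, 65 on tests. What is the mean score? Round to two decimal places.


Add the scores:
99 + 60 + 70 + 87 + 64 + 65 = 445
Divide by the number of tests:
445 / 6 = 74.1666... ≈ 74.17

74.17


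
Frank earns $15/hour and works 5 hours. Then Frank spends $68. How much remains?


Calculate earnings:
5 x $15 = $75
Subtract spending:
$75 - $68 = $7

$7


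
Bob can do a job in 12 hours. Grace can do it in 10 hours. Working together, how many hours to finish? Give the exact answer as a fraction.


Bob's rate: 1/12 of the job per hour
Grace's rate: 1/10 of the job per hour
Combined rate: 1/12 + 1/10 = 11/60 per hour
Time = 1 / (11/60) = 60/11 hours (≈ 5.45 hours)

60/11 hours


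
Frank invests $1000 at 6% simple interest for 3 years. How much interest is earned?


Use the formula I = P x R x T / 100
P x R x T = 1000 x 6 x 3 = 18000
I = 18000 / 100 = $180

$180


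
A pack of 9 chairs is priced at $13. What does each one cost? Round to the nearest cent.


Total cost: $13
Number of items: 9
Unit price: $13 / 9 = $1.4444... ≈ $1.44

$1.44


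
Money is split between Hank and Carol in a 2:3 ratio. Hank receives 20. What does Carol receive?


Find the multiplier:
20 / 2 = 10
Apply to Carol's share:
3 x 10 = 30

30


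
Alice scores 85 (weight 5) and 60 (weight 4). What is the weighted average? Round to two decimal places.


Weighted sum:
5 x 85 + 4 x 60 = 665
Total weight:
5 + 4 = 9
Weighted average:
665 / 9 = 73.8888... ≈ 73.89

73.89


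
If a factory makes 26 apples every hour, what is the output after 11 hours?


Production rate: 26 apples per hour
Time: 11 hours
Total: 26 x 11 = 286 apples

286 apples


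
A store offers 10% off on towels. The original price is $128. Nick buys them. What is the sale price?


Calculate the discount amount:
10% of $128 = $12.80
Subtract from original:
$128 - $12.80 = $115.20

$115.20


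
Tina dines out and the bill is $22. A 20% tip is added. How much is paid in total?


Calculate the tip:
20% of $22 = $4.40
Add tip to meal cost:
$22 + $4.40 = $26.40

$26.40


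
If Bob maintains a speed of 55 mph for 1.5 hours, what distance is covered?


Use the formula: distance = speed x time
Speed = 55 mph, Time = 1.5 hours
55 x 1.5 = 82.5 miles

82.5 miles


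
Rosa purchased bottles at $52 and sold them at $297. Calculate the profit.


Selling price = $297
Cost price = $52
Profit = selling price - cost price:
Profit = $297 - $52 = $245

$245


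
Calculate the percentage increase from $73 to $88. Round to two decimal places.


Find the absolute change:
|88 - 73| = 15
Divide by original and multiply by 100:
15 / 73 x 100 = 20.5479...% ≈ 20.55%

20.55%


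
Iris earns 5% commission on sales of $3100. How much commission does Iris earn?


Convert rate to decimal:
5% = 0.05
Multiply by sales:
$3100 x 0.05 = $155

$155


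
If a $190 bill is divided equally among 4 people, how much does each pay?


Total bill: $190
Number of people: 4
Each pays: $190 / 4 = $47.50

$47.50


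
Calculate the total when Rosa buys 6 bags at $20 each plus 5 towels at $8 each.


Cost of bags:
6 x $20 = $120
Cost of towels:
5 x $8 = $40
Add both:
$120 + $40 = $160

$160


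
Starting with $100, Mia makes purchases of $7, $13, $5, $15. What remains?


Add up expenses:
$7 + $13 + $5 + $15 = $40
Subtract from budget:
$100 - $40 = $60

$60


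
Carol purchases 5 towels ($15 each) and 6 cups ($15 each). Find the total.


Cost of towels:
5 x $15 = $75
Cost of cups:
6 x $15 = $90
Add both:
$75 + $90 = $165

$165


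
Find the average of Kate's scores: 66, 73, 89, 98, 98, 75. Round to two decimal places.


Add the scores:
66 + 73 + 89 + 98 + 98 + 75 = 499
Divide by the number of tests:
499 / 6 = 83.1666... ≈ 83.17

83.17


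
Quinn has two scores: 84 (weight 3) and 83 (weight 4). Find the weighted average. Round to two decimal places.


Weighted sum:
3 x 84 + 4 x 83 = 584
Total weight:
3 + 4 = 7
Weighted average:
584 / 7 = 83.4285... ≈ 83.43

83.43


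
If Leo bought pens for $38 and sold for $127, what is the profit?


Selling price = $127
Cost price = $38
Profit = selling price - cost price:
Profit = $127 - $38 = $89

$89


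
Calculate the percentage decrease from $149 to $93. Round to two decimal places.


Find the absolute change:
|93 - 149| = 56
Divide by original and multiply by 100:
56 / 149 x 100 = 37.5838...% ≈ 37.58%

37.58%


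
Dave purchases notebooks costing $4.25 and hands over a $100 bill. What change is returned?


Start with the amount paid:
$100
Subtract the price:
$100 - $4.25 = $95.75

$95.75


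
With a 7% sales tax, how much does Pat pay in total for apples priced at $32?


Calculate the tax:
7% of $32 = $2.24
Add tax to price:
$32 + $2.24 = $34.24

$34.24


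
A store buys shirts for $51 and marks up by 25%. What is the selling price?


Calculate the markup amount:
25% of $51 = $12.75
Add to cost:
$51 + $12.75 = $63.75

$63.75


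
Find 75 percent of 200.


Convert percentage to decimal:
75% = 0.75
Multiply:
200 x 0.75 = 150

150


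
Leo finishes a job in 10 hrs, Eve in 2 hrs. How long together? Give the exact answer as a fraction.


Leo's rate: 1/10 of the job per hour
Eve's rate: 1/2 of the job per hour
Combined rate: 1/10 + 1/2 = 3/5 per hour
Time = 1 / (3/5) = 5/3 hours (≈ 1.67 hours)

5/3 hours


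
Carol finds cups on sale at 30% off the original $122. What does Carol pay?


Calculate the discount amount:
30% of $122 = $36.60
Subtract from original:
$122 - $36.60 = $85.40

$85.40


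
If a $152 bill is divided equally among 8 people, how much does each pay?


Total bill: $152
Number of people: 8
Each pays: $152 / 8 = $19

$19


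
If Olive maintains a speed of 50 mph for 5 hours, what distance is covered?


Use the formula: distance = speed x time
Speed = 50 mph, Time = 5 hours
50 x 5 = 250 miles

250 miles


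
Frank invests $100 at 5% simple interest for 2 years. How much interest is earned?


Use the formula I = P x R x T / 100
P x R x T = 100 x 5 x 2 = 1000
I = 1000 / 100 = $10

$10


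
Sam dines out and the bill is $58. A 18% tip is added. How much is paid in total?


Calculate the tip:
18% of $58 = $10.44
Add tip to meal cost:
$58 + $10.44 = $68.44

$68.44


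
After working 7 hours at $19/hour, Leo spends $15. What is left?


Calculate earnings:
7 x $19 = $133
Subtract spending:
$133 - $15 = $118

$118


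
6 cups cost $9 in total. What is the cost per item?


Total cost: $9
Number of items: 6
Unit price: $9 / 6 = $1.50

$1.50


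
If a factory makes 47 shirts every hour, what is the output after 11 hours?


Production rate: 47 shirts per hour
Time: 11 hours
Total: 47 x 11 = 517 shirts

517 shirts


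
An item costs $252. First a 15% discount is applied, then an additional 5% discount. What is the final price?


First discount:
15% of $252 = $37.80
Price after first discount:
$252 - $37.80 = $214.20
Second discount:
5% of $214.20 = $10.71
Final price:
$214.20 - $10.71 = $203.49

$203.49


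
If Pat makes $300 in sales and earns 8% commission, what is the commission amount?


Convert rate to decimal:
8% = 0.08
Multiply by sales:
$300 x 0.08 = $24

$24


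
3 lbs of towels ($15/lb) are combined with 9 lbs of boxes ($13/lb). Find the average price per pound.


Cost of towels:
3 x $15 = $45
Cost of boxes:
9 x $13 = $117
Total cost: $45 + $117 = $162
Total weight: 12 lbs
Average: $162 / 12 = $13.50/lb

$13.50/lb


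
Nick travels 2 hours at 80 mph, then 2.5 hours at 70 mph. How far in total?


Leg 1 distance:
80 x 2 = 160 miles
Leg 2 distance:
70 x 2.5 = 175 miles
Total distance:
160 + 175 = 335 miles

335 miles


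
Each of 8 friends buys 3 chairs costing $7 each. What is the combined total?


Cost per person:
3 x $7 = $21
Group total:
8 x $21 = $168

$168


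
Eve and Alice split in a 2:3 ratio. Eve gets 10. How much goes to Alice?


Find the multiplier:
10 / 2 = 5
Apply to Alice's share:
3 x 5 = 15

15


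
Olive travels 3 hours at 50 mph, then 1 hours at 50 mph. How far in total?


Leg 1 distance:
50 x 3 = 150 miles
Leg 2 distance:
50 x 1 = 50 miles
Total distance:
150 + 50 = 200 miles

200 miles


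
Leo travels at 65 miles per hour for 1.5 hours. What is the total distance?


Use the formula: distance = speed x time
Speed = 65 mph, Time = 1.5 hours
65 x 1.5 = 97.5 miles

97.5 miles


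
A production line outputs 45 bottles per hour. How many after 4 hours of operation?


Production rate: 45 bottles per hour
Time: 4 hours
Total: 45 x 4 = 180 bottles

180 bottles


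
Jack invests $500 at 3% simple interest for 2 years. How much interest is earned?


Use the formula I = P x R x T / 100
P x R x T = 500 x 3 x 2 = 3000
I = 3000 / 100 = $30

$30


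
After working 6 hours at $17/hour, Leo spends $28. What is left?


Calculate earnings:
6 x $17 = $102
Subtract spending:
$102 - $28 = $74

$74


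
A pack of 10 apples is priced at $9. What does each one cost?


Total cost: $9
Number of items: 10
Unit price: $9 / 10 = $0.90

$0.90


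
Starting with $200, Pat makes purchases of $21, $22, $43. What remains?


Add up expenses:
$21 + $22 + $43 = $86
Subtract from budget:
$200 - $86 = $114

$114


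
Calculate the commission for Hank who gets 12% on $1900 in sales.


Convert rate to decimal:
12% = 0.12
Multiply by sales:
$1900 x 0.12 = $228

$228


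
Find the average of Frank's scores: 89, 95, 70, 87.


Add the scores:
89 + 95 + 70 + 87 = 341
Divide by the number of tests:
341 / 4 = 85.25

85.25


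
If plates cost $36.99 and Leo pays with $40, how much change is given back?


Start with the amount paid:
$40
Subtract the price:
$40 - $36.99 = $3.01

$3.01


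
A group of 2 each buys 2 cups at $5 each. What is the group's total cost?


Cost per person:
2 x $5 = $10
Group total:
2 x $10 = $20

$20


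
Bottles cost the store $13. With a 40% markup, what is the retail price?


Calculate the markup amount:
40% of $13 = $5.20
Add to cost:
$13 + $5.20 = $18.20

$18.20


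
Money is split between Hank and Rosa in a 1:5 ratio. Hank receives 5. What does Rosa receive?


Find the multiplier:
5 / 1 = 5
Apply to Rosa's share:
5 x 5 = 25

25


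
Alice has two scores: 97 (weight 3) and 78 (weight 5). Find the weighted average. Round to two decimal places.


Weighted sum:
3 x 97 + 5 x 78 = 681
Total weight:
3 + 5 = 8
Weighted average:
681 / 8 = 85.125 ≈ 85.13

85.13


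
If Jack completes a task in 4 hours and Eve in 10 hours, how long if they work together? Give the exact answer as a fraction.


Jack's rate: 1/4 of the job per hour
Eve's rate: 1/10 of the job per hour
Combined rate: 1/4 + 1/10 = 7/20 per hour
Time = 1 / (7/20) = 20/7 hours (≈ 2.86 hours)

20/7 hours


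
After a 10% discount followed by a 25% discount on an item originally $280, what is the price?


First discount:
10% of $280 = $28
Price after first discount:
$280 - $28 = $252
Second discount:
25% of $252 = $63
Final price:
$252 - $63 = $189

$189


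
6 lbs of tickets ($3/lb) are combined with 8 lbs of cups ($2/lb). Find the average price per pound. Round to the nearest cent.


Cost of tickets:
6 x $3 = $18
Cost of cups:
8 x $2 = $16
Total cost: $18 + $16 = $34
Total weight: 14 lbs
Average: $34 / 14 = $2.4285... ≈ $2.43/lb

$2.43/lb


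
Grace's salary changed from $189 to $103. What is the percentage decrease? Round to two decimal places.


Find the absolute change:
|103 - 189| = 86
Divide by original and multiply by 100:
86 / 189 x 100 = 45.5026...% ≈ 45.5%

45.5%


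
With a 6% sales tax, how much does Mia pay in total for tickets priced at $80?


Calculate the tax:
6% of $80 = $4.80
Add tax to price:
$80 + $4.80 = $84.80

$84.80


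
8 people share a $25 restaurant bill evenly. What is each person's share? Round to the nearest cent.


Total bill: $25
Number of people: 8
Each pays: $25 / 8 = $3.125 ≈ $3.13

$3.13


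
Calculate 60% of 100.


Convert percentage to decimal:
60% = 0.6
Multiply:
100 x 0.6 = 60

60


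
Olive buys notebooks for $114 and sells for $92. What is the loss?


Selling price = $92
Cost price = $114
Loss = cost price - selling price:
Loss = $114 - $92 = $22

$22


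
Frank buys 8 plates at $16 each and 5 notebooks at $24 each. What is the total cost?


Cost of plates:
8 x $16 = $128
Cost of notebooks:
5 x $24 = $120
Add both:
$128 + $120 = $248

$248


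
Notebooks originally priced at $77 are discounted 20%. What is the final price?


Calculate the discount amount:
20% of $77 = $15.40
Subtract from original:
$77 - $15.40 = $61.60

$61.60


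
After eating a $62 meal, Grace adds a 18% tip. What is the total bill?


Calculate the tip:
18% of $62 = $11.16
Add tip to meal cost:
$62 + $11.16 = $73.16

$73.16


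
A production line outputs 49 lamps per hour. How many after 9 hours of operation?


Production rate: 49 lamps per hour
Time: 9 hours
Total: 49 x 9 = 441 lamps

441 lamps


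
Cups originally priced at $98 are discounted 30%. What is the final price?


Calculate the discount amount:
30% of $98 = $29.40
Subtract from original:
$98 - $29.40 = $68.60

$68.60


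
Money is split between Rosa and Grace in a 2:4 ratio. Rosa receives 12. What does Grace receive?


Find the multiplier:
12 / 2 = 6
Apply to Grace's share:
4 x 6 = 24

24


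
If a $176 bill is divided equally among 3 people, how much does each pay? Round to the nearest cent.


Total bill: $176
Number of people: 3
Each pays: $176 / 3 = $58.6666... ≈ $58.67

$58.67


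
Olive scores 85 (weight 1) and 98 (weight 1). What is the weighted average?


Weighted sum:
1 x 85 + 1 x 98 = 183
Total weight:
1 + 1 = 2
Weighted average:
183 / 2 = 91.5

91.5


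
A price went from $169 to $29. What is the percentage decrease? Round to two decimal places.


Find the absolute change:
|29 - 169| = 140
Divide by original and multiply by 100:
140 / 169 x 100 = 82.8402...% ≈ 82.84%

82.84%


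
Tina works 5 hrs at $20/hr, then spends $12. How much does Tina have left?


Calculate earnings:
5 x $20 = $100
Subtract spending:
$100 - $12 = $88

$88


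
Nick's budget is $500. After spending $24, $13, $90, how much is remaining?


Add up expenses:
$24 + $13 + $90 = $127
Subtract from budget:
$500 - $127 = $373

$373


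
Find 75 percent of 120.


Convert percentage to decimal:
75% = 0.75
Multiply:
120 x 0.75 = 90

90


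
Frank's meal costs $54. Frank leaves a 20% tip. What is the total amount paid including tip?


Calculate the tip:
20% of $54 = $10.80
Add tip to meal cost:
$54 + $10.80 = $64.80

$64.80


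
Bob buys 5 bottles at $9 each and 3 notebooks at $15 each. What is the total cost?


Cost of bottles:
5 x $9 = $45
Cost of notebooks:
3 x $15 = $45
Add both:
$45 + $45 = $90

$90


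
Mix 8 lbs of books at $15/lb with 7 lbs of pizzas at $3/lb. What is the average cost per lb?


Cost of books:
8 x $15 = $120
Cost of pizzas:
7 x $3 = $21
Total cost: $120 + $21 = $141
Total weight: 15 lbs
Average: $141 / 15 = $9.40/lb

$9.40/lb


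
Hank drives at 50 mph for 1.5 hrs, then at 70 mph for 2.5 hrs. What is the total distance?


Leg 1 distance:
50 x 1.5 = 75 miles
Leg 2 distance:
70 x 2.5 = 175 miles
Total distance:
75 + 175 = 250 miles

250 miles


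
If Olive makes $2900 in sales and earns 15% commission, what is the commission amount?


Convert rate to decimal:
15% = 0.15
Multiply by sales:
$2900 x 0.15 = $435

$435


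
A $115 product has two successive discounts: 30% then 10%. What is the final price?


First discount:
30% of $115 = $34.50
Price after first discount:
$115 - $34.50 = $80.50
Second discount:
10% of $80.50 = $8.05
Final price:
$80.50 - $8.05 = $72.45

$72.45


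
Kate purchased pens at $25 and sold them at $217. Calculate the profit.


Selling price = $217
Cost price = $25
Profit = selling price - cost price:
Profit = $217 - $25 = $192

$192


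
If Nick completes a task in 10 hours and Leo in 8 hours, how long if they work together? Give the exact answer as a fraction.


Nick's rate: 1/10 of the job per hour
Leo's rate: 1/8 of the job per hour
Combined rate: 1/10 + 1/8 = 9/40 per hour
Time = 1 / (9/40) = 40/9 hours (≈ 4.44 hours)

40/9 hours


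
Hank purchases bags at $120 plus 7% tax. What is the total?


Calculate the tax:
7% of $120 = $8.40
Add tax to price:
$120 + $8.40 = $128.40

$128.40


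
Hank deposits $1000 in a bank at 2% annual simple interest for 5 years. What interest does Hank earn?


Use the formula I = P x R x T / 100
P x R x T = 1000 x 2 x 5 = 10000
I = 10000 / 100 = $100

$100


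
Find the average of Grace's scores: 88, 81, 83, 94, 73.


Add the scores:
88 + 81 + 83 + 94 + 73 = 419
Divide by the number of tests:
419 / 5 = 83.8

83.8


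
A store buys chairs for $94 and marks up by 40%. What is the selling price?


Calculate the markup amount:
40% of $94 = $37.60
Add to cost:
$94 + $37.60 = $131.60

$131.60


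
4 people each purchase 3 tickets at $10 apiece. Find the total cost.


Cost per person:
3 x $10 = $30
Group total:
4 x $30 = $120

$120


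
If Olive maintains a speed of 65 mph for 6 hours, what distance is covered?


Use the formula: distance = speed x time
Speed = 65 mph, Time = 6 hours
65 x 6 = 390 miles

390 miles


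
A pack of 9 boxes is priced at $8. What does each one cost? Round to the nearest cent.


Total cost: $8
Number of items: 9
Unit price: $8 / 9 = $0.8888... ≈ $0.89

$0.89


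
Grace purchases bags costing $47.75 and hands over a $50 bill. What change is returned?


Start with the amount paid:
$50
Subtract the price:
$50 - $47.75 = $2.25

$2.25


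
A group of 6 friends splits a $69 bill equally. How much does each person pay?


Total bill: $69
Number of people: 6
Each pays: $69 / 6 = $11.50

$11.50


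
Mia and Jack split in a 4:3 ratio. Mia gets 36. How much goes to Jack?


Find the multiplier:
36 / 4 = 9
Apply to Jack's share:
3 x 9 = 27

27


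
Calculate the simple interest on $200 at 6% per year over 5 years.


Use the formula I = P x R x T / 100
P x R x T = 200 x 6 x 5 = 6000
I = 6000 / 100 = $60

$60


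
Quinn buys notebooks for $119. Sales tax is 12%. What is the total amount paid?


Calculate the tax:
12% of $119 = $14.28
Add tax to price:
$119 + $14.28 = $133.28

$133.28


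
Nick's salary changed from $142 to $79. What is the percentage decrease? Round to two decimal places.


Find the absolute change:
|79 - 142| = 63
Divide by original and multiply by 100:
63 / 142 x 100 = 44.3661...% ≈ 44.37%

44.37%


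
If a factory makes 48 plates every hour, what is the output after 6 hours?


Production rate: 48 plates per hour
Time: 6 hours
Total: 48 x 6 = 288 plates

288 plates


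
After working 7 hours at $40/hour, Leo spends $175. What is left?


Calculate earnings:
7 x $40 = $280
Subtract spending:
$280 - $175 = $105

$105


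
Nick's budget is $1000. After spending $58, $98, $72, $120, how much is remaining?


Add up expenses:
$58 + $98 + $72 + $120 = $348
Subtract from budget:
$1000 - $348 = $652

$652


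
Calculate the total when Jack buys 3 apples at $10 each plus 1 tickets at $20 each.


Cost of apples:
3 x $10 = $30
Cost of tickets:
1 x $20 = $20
Add both:
$30 + $20 = $50

$50


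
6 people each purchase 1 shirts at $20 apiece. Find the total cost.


Cost per person:
1 x $20 = $20
Group total:
6 x $20 = $120

$120


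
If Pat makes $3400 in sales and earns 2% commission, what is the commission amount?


Convert rate to decimal:
2% = 0.02
Multiply by sales:
$3400 x 0.02 = $68

$68


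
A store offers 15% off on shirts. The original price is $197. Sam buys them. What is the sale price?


Calculate the discount amount:
15% of $197 = $29.55
Subtract from original:
$197 - $29.55 = $167.45

$167.45


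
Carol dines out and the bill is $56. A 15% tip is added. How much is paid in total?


Calculate the tip:
15% of $56 = $8.40
Add tip to meal cost:
$56 + $8.40 = $64.40

$64.40


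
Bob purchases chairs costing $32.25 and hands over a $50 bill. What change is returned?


Start with the amount paid:
$50
Subtract the price:
$50 - $32.25 = $17.75

$17.75


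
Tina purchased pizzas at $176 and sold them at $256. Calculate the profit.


Selling price = $256
Cost price = $176
Profit = selling price - cost price:
Profit = $256 - $176 = $80

$80


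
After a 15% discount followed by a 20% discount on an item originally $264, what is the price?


First discount:
15% of $264 = $39.60
Price after first discount:
$264 - $39.60 = $224.40
Second discount:
20% of $224.40 = $44.88
Final price:
$224.40 - $44.88 = $179.52

$179.52


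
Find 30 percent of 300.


Convert percentage to decimal:
30% = 0.3
Multiply:
300 x 0.3 = 90

90


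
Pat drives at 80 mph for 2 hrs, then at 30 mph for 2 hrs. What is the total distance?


Leg 1 distance:
80 x 2 = 160 miles
Leg 2 distance:
30 x 2 = 60 miles
Total distance:
160 + 60 = 220 miles

220 miles


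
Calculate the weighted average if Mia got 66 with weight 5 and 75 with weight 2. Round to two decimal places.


Weighted sum:
5 x 66 + 2 x 75 = 480
Total weight:
5 + 2 = 7
Weighted average:
480 / 7 = 68.5714... ≈ 68.57

68.57


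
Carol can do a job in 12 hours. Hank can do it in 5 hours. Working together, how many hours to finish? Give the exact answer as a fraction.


Carol's rate: 1/12 of the job per hour
Hank's rate: 1/5 of the job per hour
Combined rate: 1/12 + 1/5 = 17/60 per hour
Time = 1 / (17/60) = 60/17 hours (≈ 3.53 hours)

60/17 hours


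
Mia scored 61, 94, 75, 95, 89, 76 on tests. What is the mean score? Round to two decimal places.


Add the scores:
61 + 94 + 75 + 95 + 89 + 76 = 490
Divide by the number of tests:
490 / 6 = 81.6666... ≈ 81.67

81.67


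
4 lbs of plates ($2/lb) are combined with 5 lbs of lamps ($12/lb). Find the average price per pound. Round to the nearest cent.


Cost of plates:
4 x $2 = $8
Cost of lamps:
5 x $12 = $60
Total cost: $8 + $60 = $68
Total weight: 9 lbs
Average: $68 / 9 = $7.5555... ≈ $7.56/lb

$7.56/lb


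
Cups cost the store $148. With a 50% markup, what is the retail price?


Calculate the markup amount:
50% of $148 = $74
Add to cost:
$148 + $74 = $222

$222


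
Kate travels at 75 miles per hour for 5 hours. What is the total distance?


Use the formula: distance = speed x time
Speed = 75 mph, Time = 5 hours
75 x 5 = 375 miles

375 miles


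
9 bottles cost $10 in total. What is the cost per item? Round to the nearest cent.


Total cost: $10
Number of items: 9
Unit price: $10 / 9 = $1.1111... ≈ $1.11

$1.11


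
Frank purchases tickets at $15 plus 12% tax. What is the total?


Calculate the tax:
12% of $15 = $1.80
Add tax to price:
$15 + $1.80 = $16.80

$16.80


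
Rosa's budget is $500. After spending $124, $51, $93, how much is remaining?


Add up expenses:
$124 + $51 + $93 = $268
Subtract from budget:
$500 - $268 = $232

$232


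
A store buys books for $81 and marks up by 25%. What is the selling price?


Calculate the markup amount:
25% of $81 = $20.25
Add to cost:
$81 + $20.25 = $101.25

$101.25


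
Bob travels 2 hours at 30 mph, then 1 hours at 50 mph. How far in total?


Leg 1 distance:
30 x 2 = 60 miles
Leg 2 distance:
50 x 1 = 50 miles
Total distance:
60 + 50 = 110 miles

110 miles


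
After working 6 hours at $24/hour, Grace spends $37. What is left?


Calculate earnings:
6 x $24 = $144
Subtract spending:
$144 - $37 = $107

$107


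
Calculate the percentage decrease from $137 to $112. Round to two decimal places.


Find the absolute change:
|112 - 137| = 25
Divide by original and multiply by 100:
25 / 137 x 100 = 18.2481...% ≈ 18.25%

18.25%


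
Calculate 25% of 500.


Convert percentage to decimal:
25% = 0.25
Multiply:
500 x 0.25 = 125

125


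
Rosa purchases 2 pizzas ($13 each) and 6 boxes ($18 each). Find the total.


Cost of pizzas:
2 x $13 = $26
Cost of boxes:
6 x $18 = $108
Add both:
$26 + $108 = $134

$134


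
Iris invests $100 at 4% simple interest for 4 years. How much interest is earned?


Use the formula I = P x R x T / 100
P x R x T = 100 x 4 x 4 = 1600
I = 1600 / 100 = $16

$16


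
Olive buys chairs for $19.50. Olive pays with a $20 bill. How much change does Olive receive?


Start with the amount paid:
$20
Subtract the price:
$20 - $19.50 = $0.50

$0.50


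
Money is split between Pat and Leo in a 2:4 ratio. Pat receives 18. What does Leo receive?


Find the multiplier:
18 / 2 = 9
Apply to Leo's share:
4 x 9 = 36

36


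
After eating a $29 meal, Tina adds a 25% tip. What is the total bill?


Calculate the tip:
25% of $29 = $7.25
Add tip to meal cost:
$29 + $7.25 = $36.25

$36.25


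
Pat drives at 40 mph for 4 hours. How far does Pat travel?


Use the formula: distance = speed x time
Speed = 40 mph, Time = 4 hours
40 x 4 = 160 miles

160 miles


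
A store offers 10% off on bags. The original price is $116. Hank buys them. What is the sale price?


Calculate the discount amount:
10% of $116 = $11.60
Subtract from original:
$116 - $11.60 = $104.40

$104.40


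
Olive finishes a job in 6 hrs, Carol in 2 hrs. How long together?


Olive's rate: 1/6 of the job per hour
Carol's rate: 1/2 of the job per hour
Combined rate: 1/6 + 1/2 = 2/3 per hour
Time = 1 / (2/3) = 3/2 = 1.5 hours

1.5 hours
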